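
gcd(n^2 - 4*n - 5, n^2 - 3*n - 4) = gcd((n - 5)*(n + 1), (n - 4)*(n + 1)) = n + 1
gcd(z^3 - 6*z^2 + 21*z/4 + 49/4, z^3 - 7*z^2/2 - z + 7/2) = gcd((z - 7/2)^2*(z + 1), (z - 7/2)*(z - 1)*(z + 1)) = z^2 - 5*z/2 - 7/2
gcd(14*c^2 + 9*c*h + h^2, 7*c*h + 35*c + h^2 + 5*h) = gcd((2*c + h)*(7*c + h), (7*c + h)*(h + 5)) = 7*c + h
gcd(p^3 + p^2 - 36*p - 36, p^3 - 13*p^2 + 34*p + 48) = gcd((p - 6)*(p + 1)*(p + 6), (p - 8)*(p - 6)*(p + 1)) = p^2 - 5*p - 6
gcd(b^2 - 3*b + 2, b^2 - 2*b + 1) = b - 1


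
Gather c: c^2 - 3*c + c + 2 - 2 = c^2 - 2*c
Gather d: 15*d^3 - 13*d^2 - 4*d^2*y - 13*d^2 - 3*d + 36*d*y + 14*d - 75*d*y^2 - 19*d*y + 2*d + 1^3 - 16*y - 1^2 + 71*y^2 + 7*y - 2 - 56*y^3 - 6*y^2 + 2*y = 15*d^3 + d^2*(-4*y - 26) + d*(-75*y^2 + 17*y + 13) - 56*y^3 + 65*y^2 - 7*y - 2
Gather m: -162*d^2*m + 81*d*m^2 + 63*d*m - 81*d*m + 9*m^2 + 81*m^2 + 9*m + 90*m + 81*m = m^2*(81*d + 90) + m*(-162*d^2 - 18*d + 180)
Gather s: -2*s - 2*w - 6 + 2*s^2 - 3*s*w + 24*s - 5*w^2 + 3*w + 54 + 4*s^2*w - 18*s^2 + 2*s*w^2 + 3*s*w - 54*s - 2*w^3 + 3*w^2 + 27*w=s^2*(4*w - 16) + s*(2*w^2 - 32) - 2*w^3 - 2*w^2 + 28*w + 48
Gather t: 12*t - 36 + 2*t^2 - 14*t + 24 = 2*t^2 - 2*t - 12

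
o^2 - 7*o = o*(o - 7)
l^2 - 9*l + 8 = (l - 8)*(l - 1)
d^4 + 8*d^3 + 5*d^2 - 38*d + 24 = (d - 1)^2*(d + 4)*(d + 6)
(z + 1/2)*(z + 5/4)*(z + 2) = z^3 + 15*z^2/4 + 33*z/8 + 5/4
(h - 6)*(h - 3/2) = h^2 - 15*h/2 + 9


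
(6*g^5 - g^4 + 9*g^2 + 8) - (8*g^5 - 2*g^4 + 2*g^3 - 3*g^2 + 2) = -2*g^5 + g^4 - 2*g^3 + 12*g^2 + 6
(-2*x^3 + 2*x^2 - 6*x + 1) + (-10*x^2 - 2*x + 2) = -2*x^3 - 8*x^2 - 8*x + 3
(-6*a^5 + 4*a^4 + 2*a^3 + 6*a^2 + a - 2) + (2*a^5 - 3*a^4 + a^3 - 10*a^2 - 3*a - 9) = -4*a^5 + a^4 + 3*a^3 - 4*a^2 - 2*a - 11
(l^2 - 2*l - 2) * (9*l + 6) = 9*l^3 - 12*l^2 - 30*l - 12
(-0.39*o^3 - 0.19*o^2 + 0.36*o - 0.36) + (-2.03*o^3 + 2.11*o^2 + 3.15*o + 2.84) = -2.42*o^3 + 1.92*o^2 + 3.51*o + 2.48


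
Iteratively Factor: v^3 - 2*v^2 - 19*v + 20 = (v + 4)*(v^2 - 6*v + 5) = (v - 1)*(v + 4)*(v - 5)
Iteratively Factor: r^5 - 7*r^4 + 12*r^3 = (r)*(r^4 - 7*r^3 + 12*r^2) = r^2*(r^3 - 7*r^2 + 12*r) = r^2*(r - 3)*(r^2 - 4*r) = r^3*(r - 3)*(r - 4)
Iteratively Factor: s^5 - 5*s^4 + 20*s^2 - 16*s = (s - 4)*(s^4 - s^3 - 4*s^2 + 4*s) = (s - 4)*(s + 2)*(s^3 - 3*s^2 + 2*s) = (s - 4)*(s - 2)*(s + 2)*(s^2 - s) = s*(s - 4)*(s - 2)*(s + 2)*(s - 1)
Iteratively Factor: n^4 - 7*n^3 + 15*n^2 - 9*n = (n)*(n^3 - 7*n^2 + 15*n - 9) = n*(n - 1)*(n^2 - 6*n + 9) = n*(n - 3)*(n - 1)*(n - 3)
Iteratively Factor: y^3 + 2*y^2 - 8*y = (y - 2)*(y^2 + 4*y) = y*(y - 2)*(y + 4)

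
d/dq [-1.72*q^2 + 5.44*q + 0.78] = 5.44 - 3.44*q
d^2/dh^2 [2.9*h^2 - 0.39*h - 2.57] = 5.80000000000000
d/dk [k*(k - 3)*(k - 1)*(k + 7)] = 4*k^3 + 9*k^2 - 50*k + 21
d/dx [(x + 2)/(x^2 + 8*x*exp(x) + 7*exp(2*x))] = (x^2 + 8*x*exp(x) - 2*(x + 2)*(4*x*exp(x) + x + 7*exp(2*x) + 4*exp(x)) + 7*exp(2*x))/(x^2 + 8*x*exp(x) + 7*exp(2*x))^2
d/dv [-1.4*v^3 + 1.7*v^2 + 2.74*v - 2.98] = -4.2*v^2 + 3.4*v + 2.74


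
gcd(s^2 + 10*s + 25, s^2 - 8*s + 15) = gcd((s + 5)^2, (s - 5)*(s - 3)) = 1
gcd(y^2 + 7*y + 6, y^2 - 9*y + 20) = 1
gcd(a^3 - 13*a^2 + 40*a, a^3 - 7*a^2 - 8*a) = a^2 - 8*a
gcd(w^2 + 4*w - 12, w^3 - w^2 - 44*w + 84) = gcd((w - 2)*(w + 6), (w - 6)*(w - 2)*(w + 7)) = w - 2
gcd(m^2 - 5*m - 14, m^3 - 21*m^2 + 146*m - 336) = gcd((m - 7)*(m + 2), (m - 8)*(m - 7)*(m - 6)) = m - 7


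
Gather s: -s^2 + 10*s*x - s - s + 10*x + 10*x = -s^2 + s*(10*x - 2) + 20*x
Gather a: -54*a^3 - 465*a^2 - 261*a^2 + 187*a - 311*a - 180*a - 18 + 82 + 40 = -54*a^3 - 726*a^2 - 304*a + 104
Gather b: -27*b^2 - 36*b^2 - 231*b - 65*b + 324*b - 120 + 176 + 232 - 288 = -63*b^2 + 28*b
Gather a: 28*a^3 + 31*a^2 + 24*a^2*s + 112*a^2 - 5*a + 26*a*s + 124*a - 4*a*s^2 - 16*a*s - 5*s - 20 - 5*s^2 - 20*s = 28*a^3 + a^2*(24*s + 143) + a*(-4*s^2 + 10*s + 119) - 5*s^2 - 25*s - 20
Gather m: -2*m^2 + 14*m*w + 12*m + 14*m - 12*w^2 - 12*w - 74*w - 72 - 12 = -2*m^2 + m*(14*w + 26) - 12*w^2 - 86*w - 84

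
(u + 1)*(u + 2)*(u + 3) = u^3 + 6*u^2 + 11*u + 6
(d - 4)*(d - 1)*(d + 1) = d^3 - 4*d^2 - d + 4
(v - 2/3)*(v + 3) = v^2 + 7*v/3 - 2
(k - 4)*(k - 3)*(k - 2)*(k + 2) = k^4 - 7*k^3 + 8*k^2 + 28*k - 48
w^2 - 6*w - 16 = (w - 8)*(w + 2)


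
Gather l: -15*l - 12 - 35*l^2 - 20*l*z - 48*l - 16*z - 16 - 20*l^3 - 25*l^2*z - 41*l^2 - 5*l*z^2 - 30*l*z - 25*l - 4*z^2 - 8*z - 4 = -20*l^3 + l^2*(-25*z - 76) + l*(-5*z^2 - 50*z - 88) - 4*z^2 - 24*z - 32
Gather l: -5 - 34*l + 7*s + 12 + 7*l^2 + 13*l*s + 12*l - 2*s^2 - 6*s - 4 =7*l^2 + l*(13*s - 22) - 2*s^2 + s + 3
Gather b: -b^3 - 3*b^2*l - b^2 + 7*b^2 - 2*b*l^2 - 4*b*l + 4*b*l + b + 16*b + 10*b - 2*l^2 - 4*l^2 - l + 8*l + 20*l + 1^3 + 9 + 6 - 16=-b^3 + b^2*(6 - 3*l) + b*(27 - 2*l^2) - 6*l^2 + 27*l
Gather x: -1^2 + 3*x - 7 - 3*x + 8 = 0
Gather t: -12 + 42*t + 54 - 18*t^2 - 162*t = -18*t^2 - 120*t + 42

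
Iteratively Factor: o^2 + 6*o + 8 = (o + 4)*(o + 2)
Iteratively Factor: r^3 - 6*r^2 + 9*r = (r)*(r^2 - 6*r + 9) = r*(r - 3)*(r - 3)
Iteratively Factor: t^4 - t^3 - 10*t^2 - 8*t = (t)*(t^3 - t^2 - 10*t - 8) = t*(t + 2)*(t^2 - 3*t - 4) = t*(t - 4)*(t + 2)*(t + 1)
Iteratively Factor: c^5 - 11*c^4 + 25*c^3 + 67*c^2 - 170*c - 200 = (c + 1)*(c^4 - 12*c^3 + 37*c^2 + 30*c - 200) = (c - 5)*(c + 1)*(c^3 - 7*c^2 + 2*c + 40) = (c - 5)*(c - 4)*(c + 1)*(c^2 - 3*c - 10) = (c - 5)*(c - 4)*(c + 1)*(c + 2)*(c - 5)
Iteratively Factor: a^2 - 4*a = (a)*(a - 4)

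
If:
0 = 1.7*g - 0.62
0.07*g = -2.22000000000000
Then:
No Solution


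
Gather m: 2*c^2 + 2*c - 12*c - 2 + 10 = 2*c^2 - 10*c + 8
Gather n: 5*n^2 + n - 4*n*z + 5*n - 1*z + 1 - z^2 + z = 5*n^2 + n*(6 - 4*z) - z^2 + 1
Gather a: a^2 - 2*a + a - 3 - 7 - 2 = a^2 - a - 12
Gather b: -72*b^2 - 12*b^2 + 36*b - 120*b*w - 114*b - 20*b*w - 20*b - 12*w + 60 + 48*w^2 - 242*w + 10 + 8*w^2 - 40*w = -84*b^2 + b*(-140*w - 98) + 56*w^2 - 294*w + 70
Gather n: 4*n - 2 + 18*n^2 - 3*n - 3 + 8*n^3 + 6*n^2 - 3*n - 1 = 8*n^3 + 24*n^2 - 2*n - 6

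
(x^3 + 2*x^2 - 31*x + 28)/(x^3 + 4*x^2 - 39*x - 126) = (x^2 - 5*x + 4)/(x^2 - 3*x - 18)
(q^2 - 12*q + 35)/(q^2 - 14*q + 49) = (q - 5)/(q - 7)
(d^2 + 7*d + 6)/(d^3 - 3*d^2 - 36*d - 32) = (d + 6)/(d^2 - 4*d - 32)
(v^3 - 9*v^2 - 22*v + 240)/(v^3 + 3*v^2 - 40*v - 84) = (v^2 - 3*v - 40)/(v^2 + 9*v + 14)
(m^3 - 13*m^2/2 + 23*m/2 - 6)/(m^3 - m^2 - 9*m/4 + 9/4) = 2*(m - 4)/(2*m + 3)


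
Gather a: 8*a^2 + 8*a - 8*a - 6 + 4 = 8*a^2 - 2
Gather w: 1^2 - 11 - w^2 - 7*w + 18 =-w^2 - 7*w + 8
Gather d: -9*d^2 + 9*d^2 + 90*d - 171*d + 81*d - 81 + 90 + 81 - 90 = 0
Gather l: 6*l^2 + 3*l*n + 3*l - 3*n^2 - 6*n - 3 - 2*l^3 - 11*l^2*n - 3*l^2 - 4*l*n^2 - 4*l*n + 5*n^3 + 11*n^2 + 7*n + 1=-2*l^3 + l^2*(3 - 11*n) + l*(-4*n^2 - n + 3) + 5*n^3 + 8*n^2 + n - 2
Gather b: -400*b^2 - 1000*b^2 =-1400*b^2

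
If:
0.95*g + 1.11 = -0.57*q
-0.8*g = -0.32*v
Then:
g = 0.4*v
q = -0.666666666666667*v - 1.94736842105263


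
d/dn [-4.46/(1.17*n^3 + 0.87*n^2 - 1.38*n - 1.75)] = (15.6546*n^2 + 7.7604*n - 6.1548)/(1.17*n^3 + 0.87*n^2 - 1.38*n - 1.75)^2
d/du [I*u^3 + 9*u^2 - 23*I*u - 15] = 3*I*u^2 + 18*u - 23*I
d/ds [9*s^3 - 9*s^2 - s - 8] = 27*s^2 - 18*s - 1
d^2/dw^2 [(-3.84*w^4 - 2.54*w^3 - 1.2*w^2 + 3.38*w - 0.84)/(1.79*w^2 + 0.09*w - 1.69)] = (-24.607488*w^6 - 3.71174399999997*w^5 + 69.51168*w^4 + 15.982724*w^3 - 167.220468*w^2 + 17.01012*w - 10.92222)/(5.735339*w^6 + 0.865107*w^5 - 16.20129*w^4 - 1.632825*w^3 + 15.29619*w^2 + 0.771147*w - 4.826809)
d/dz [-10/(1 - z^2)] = -20*z/(z^2 - 1)^2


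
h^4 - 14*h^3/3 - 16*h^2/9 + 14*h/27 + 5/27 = (h - 5)*(h - 1/3)*(h + 1/3)^2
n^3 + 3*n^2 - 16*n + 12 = (n - 2)*(n - 1)*(n + 6)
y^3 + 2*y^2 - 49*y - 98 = (y - 7)*(y + 2)*(y + 7)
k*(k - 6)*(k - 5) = k^3 - 11*k^2 + 30*k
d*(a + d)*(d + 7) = a*d^2 + 7*a*d + d^3 + 7*d^2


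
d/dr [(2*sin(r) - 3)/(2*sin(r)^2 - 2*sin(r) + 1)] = 4*(3*sin(r) + cos(r)^2 - 2)*cos(r)/(-2*sin(r) - cos(2*r) + 2)^2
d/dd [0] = 0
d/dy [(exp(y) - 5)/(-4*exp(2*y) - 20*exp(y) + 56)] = ((exp(y) - 5)*(2*exp(y) + 5) - exp(2*y) - 5*exp(y) + 14)*exp(y)/(4*(exp(2*y) + 5*exp(y) - 14)^2)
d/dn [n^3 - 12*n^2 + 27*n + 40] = 3*n^2 - 24*n + 27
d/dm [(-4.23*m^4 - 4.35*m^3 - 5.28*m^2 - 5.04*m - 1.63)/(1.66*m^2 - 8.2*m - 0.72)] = (-14.0436*m^5 + 96.837*m^4 + 83.5224*m^3 + 61.0584*m^2 + 13.0148*m - 9.7372)/(2.7556*m^4 - 27.224*m^3 + 64.8496*m^2 + 11.808*m + 0.5184)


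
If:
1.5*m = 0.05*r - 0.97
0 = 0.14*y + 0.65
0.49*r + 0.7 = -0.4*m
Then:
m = -0.68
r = -0.88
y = -4.64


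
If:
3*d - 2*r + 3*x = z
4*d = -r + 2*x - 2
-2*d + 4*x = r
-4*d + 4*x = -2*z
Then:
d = -3/8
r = -7/4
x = -5/8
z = 1/2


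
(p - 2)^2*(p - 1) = p^3 - 5*p^2 + 8*p - 4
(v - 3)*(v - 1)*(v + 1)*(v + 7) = v^4 + 4*v^3 - 22*v^2 - 4*v + 21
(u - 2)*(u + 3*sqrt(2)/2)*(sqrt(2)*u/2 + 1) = sqrt(2)*u^3/2 - sqrt(2)*u^2 + 5*u^2/2 - 5*u + 3*sqrt(2)*u/2 - 3*sqrt(2)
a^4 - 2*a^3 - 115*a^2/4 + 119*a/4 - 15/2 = (a - 6)*(a - 1/2)^2*(a + 5)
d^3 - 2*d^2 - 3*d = d*(d - 3)*(d + 1)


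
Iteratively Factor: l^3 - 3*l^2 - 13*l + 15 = (l - 1)*(l^2 - 2*l - 15) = (l - 5)*(l - 1)*(l + 3)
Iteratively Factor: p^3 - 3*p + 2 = (p + 2)*(p^2 - 2*p + 1) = (p - 1)*(p + 2)*(p - 1)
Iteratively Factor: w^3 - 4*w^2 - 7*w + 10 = (w - 1)*(w^2 - 3*w - 10) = (w - 5)*(w - 1)*(w + 2)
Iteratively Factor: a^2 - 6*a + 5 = (a - 5)*(a - 1)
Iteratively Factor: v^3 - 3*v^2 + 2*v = (v)*(v^2 - 3*v + 2) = v*(v - 2)*(v - 1)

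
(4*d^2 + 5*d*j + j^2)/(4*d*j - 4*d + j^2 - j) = (d + j)/(j - 1)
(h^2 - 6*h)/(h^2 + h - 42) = h/(h + 7)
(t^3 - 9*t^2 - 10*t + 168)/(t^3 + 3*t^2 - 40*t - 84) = (t^2 - 3*t - 28)/(t^2 + 9*t + 14)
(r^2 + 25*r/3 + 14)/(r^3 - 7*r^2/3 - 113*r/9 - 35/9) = 3*(r + 6)/(3*r^2 - 14*r - 5)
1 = 1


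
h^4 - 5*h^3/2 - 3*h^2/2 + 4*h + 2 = (h - 2)^2*(h + 1/2)*(h + 1)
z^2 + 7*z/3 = z*(z + 7/3)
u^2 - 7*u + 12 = (u - 4)*(u - 3)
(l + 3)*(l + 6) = l^2 + 9*l + 18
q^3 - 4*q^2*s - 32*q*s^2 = q*(q - 8*s)*(q + 4*s)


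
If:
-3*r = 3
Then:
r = -1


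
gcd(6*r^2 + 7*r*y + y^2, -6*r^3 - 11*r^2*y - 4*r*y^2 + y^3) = r + y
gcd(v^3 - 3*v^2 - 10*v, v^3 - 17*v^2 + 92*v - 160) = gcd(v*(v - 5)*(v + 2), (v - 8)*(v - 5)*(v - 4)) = v - 5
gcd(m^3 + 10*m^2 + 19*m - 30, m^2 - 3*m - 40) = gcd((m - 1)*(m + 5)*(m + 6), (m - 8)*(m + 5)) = m + 5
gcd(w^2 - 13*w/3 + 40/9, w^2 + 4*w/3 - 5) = w - 5/3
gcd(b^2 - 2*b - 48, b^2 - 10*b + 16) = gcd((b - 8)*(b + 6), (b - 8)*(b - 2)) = b - 8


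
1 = 1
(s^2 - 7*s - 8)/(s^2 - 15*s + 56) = (s + 1)/(s - 7)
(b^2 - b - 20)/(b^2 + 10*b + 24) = (b - 5)/(b + 6)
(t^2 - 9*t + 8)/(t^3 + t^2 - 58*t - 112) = (t - 1)/(t^2 + 9*t + 14)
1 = 1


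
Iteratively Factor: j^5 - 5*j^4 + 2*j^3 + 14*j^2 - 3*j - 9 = (j + 1)*(j^4 - 6*j^3 + 8*j^2 + 6*j - 9) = (j + 1)^2*(j^3 - 7*j^2 + 15*j - 9) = (j - 1)*(j + 1)^2*(j^2 - 6*j + 9) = (j - 3)*(j - 1)*(j + 1)^2*(j - 3)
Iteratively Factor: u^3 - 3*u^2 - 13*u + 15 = (u - 5)*(u^2 + 2*u - 3) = (u - 5)*(u + 3)*(u - 1)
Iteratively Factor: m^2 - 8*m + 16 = (m - 4)*(m - 4)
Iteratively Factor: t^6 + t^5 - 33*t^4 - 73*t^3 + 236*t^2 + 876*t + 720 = (t - 4)*(t^5 + 5*t^4 - 13*t^3 - 125*t^2 - 264*t - 180) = (t - 4)*(t + 3)*(t^4 + 2*t^3 - 19*t^2 - 68*t - 60) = (t - 4)*(t + 2)*(t + 3)*(t^3 - 19*t - 30) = (t - 5)*(t - 4)*(t + 2)*(t + 3)*(t^2 + 5*t + 6) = (t - 5)*(t - 4)*(t + 2)*(t + 3)^2*(t + 2)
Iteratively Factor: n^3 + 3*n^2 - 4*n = (n)*(n^2 + 3*n - 4) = n*(n - 1)*(n + 4)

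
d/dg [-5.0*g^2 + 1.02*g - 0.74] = 1.02 - 10.0*g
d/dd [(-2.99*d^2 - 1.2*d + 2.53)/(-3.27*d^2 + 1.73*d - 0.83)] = (-9.0967*d^2 + 21.5096*d - 3.3809)/(10.6929*d^4 - 11.3142*d^3 + 8.4211*d^2 - 2.8718*d + 0.6889)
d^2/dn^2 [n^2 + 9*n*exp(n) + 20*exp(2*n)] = 9*n*exp(n) + 80*exp(2*n) + 18*exp(n) + 2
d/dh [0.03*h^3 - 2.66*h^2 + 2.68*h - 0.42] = 0.09*h^2 - 5.32*h + 2.68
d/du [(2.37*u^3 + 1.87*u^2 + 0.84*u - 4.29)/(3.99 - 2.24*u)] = (-10.6176*u^3 + 24.1801*u^2 + 14.9226*u - 6.258)/(5.0176*u^2 - 17.8752*u + 15.9201)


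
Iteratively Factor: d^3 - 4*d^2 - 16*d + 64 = (d - 4)*(d^2 - 16) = (d - 4)*(d + 4)*(d - 4)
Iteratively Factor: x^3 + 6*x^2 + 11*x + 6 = (x + 2)*(x^2 + 4*x + 3) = (x + 2)*(x + 3)*(x + 1)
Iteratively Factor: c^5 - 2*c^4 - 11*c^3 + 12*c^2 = (c)*(c^4 - 2*c^3 - 11*c^2 + 12*c) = c*(c + 3)*(c^3 - 5*c^2 + 4*c) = c^2*(c + 3)*(c^2 - 5*c + 4) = c^2*(c - 4)*(c + 3)*(c - 1)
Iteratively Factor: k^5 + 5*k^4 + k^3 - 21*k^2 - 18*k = (k + 3)*(k^4 + 2*k^3 - 5*k^2 - 6*k) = (k + 3)^2*(k^3 - k^2 - 2*k) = (k - 2)*(k + 3)^2*(k^2 + k) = (k - 2)*(k + 1)*(k + 3)^2*(k)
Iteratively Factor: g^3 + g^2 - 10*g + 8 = (g - 1)*(g^2 + 2*g - 8) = (g - 1)*(g + 4)*(g - 2)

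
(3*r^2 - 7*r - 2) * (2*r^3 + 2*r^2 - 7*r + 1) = 6*r^5 - 8*r^4 - 39*r^3 + 48*r^2 + 7*r - 2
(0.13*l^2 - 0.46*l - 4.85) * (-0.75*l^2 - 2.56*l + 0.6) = -0.0975*l^4 + 0.0122*l^3 + 4.8931*l^2 + 12.14*l - 2.91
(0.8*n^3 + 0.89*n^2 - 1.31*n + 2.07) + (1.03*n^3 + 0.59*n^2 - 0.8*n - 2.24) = 1.83*n^3 + 1.48*n^2 - 2.11*n - 0.17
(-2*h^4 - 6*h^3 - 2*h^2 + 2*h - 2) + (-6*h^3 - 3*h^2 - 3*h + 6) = -2*h^4 - 12*h^3 - 5*h^2 - h + 4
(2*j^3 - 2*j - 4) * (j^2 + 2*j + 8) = 2*j^5 + 4*j^4 + 14*j^3 - 8*j^2 - 24*j - 32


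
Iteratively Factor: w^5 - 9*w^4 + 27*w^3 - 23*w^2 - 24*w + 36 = (w - 2)*(w^4 - 7*w^3 + 13*w^2 + 3*w - 18) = (w - 2)^2*(w^3 - 5*w^2 + 3*w + 9) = (w - 3)*(w - 2)^2*(w^2 - 2*w - 3) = (w - 3)*(w - 2)^2*(w + 1)*(w - 3)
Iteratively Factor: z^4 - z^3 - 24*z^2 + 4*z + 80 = (z + 2)*(z^3 - 3*z^2 - 18*z + 40) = (z + 2)*(z + 4)*(z^2 - 7*z + 10) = (z - 2)*(z + 2)*(z + 4)*(z - 5)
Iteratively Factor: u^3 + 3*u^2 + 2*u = (u)*(u^2 + 3*u + 2) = u*(u + 1)*(u + 2)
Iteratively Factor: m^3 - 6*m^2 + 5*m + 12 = (m - 3)*(m^2 - 3*m - 4) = (m - 4)*(m - 3)*(m + 1)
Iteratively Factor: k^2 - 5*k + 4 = (k - 1)*(k - 4)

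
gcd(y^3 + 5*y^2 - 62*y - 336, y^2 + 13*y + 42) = y^2 + 13*y + 42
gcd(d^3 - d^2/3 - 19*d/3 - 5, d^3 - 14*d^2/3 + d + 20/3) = d + 1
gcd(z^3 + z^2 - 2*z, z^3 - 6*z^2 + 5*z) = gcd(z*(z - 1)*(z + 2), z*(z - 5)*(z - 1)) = z^2 - z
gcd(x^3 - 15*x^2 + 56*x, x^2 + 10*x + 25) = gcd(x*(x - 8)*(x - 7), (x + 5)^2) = 1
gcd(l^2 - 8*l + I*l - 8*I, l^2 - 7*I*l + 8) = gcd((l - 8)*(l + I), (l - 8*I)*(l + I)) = l + I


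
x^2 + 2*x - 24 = (x - 4)*(x + 6)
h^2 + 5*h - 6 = (h - 1)*(h + 6)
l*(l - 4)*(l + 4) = l^3 - 16*l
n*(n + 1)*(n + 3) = n^3 + 4*n^2 + 3*n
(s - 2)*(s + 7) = s^2 + 5*s - 14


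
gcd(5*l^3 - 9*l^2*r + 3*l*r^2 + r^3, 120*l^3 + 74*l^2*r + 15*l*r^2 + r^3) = 5*l + r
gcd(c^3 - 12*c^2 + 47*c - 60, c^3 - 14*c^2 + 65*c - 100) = c^2 - 9*c + 20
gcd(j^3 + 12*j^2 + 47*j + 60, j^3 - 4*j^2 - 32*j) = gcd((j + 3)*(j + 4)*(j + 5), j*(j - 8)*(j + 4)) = j + 4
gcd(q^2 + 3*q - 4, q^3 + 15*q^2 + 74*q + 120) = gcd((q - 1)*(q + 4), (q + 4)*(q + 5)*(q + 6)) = q + 4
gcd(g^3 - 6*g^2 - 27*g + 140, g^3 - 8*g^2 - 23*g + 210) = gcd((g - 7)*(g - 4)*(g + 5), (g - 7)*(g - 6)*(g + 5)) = g^2 - 2*g - 35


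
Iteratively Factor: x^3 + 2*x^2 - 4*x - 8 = (x + 2)*(x^2 - 4) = (x + 2)^2*(x - 2)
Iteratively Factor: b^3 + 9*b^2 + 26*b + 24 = (b + 4)*(b^2 + 5*b + 6) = (b + 2)*(b + 4)*(b + 3)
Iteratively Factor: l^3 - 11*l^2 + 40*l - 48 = (l - 4)*(l^2 - 7*l + 12) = (l - 4)*(l - 3)*(l - 4)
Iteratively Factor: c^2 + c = (c)*(c + 1)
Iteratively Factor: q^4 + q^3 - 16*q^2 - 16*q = (q + 4)*(q^3 - 3*q^2 - 4*q) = (q + 1)*(q + 4)*(q^2 - 4*q) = (q - 4)*(q + 1)*(q + 4)*(q)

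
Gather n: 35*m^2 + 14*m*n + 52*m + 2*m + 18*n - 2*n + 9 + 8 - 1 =35*m^2 + 54*m + n*(14*m + 16) + 16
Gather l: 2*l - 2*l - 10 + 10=0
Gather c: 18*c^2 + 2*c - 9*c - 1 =18*c^2 - 7*c - 1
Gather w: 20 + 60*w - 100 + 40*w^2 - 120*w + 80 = 40*w^2 - 60*w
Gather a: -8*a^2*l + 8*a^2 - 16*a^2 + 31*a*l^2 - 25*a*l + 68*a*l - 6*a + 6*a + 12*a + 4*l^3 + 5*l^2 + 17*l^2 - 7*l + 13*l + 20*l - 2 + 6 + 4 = a^2*(-8*l - 8) + a*(31*l^2 + 43*l + 12) + 4*l^3 + 22*l^2 + 26*l + 8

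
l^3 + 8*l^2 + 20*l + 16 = (l + 2)^2*(l + 4)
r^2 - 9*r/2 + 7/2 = (r - 7/2)*(r - 1)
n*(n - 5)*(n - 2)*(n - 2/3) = n^4 - 23*n^3/3 + 44*n^2/3 - 20*n/3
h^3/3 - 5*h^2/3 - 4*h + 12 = (h/3 + 1)*(h - 6)*(h - 2)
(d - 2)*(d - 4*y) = d^2 - 4*d*y - 2*d + 8*y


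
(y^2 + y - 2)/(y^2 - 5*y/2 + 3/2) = 2*(y + 2)/(2*y - 3)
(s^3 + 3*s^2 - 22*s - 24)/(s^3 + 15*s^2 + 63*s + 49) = (s^2 + 2*s - 24)/(s^2 + 14*s + 49)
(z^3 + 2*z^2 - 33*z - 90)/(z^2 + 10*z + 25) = (z^2 - 3*z - 18)/(z + 5)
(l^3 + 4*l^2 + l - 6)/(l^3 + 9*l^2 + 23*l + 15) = (l^2 + l - 2)/(l^2 + 6*l + 5)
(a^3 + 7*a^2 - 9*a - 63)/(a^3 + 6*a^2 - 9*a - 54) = (a + 7)/(a + 6)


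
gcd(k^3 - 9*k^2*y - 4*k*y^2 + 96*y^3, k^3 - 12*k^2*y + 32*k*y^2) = k^2 - 12*k*y + 32*y^2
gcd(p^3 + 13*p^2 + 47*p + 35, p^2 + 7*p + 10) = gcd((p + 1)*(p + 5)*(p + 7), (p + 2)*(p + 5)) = p + 5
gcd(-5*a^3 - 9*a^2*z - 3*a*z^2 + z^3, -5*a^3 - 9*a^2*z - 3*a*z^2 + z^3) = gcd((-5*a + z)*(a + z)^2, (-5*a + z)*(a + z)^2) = -5*a^3 - 9*a^2*z - 3*a*z^2 + z^3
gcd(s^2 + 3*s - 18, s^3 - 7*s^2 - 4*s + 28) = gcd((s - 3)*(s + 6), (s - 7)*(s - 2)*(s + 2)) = 1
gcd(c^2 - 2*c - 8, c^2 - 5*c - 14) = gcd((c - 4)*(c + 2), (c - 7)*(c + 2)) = c + 2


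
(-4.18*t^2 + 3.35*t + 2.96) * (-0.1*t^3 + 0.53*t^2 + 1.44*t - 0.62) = 0.418*t^5 - 2.5504*t^4 - 4.5397*t^3 + 8.9844*t^2 + 2.1854*t - 1.8352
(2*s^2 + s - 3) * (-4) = -8*s^2 - 4*s + 12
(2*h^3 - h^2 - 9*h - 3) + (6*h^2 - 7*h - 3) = 2*h^3 + 5*h^2 - 16*h - 6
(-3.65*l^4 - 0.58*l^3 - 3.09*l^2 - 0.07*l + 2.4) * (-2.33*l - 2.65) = 8.5045*l^5 + 11.0239*l^4 + 8.7367*l^3 + 8.3516*l^2 - 5.4065*l - 6.36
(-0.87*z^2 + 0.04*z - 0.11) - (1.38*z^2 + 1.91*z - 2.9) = -2.25*z^2 - 1.87*z + 2.79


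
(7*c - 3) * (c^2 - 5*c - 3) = 7*c^3 - 38*c^2 - 6*c + 9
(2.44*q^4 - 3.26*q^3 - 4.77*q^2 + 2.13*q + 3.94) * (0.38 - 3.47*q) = -8.4668*q^5 + 12.2394*q^4 + 15.3131*q^3 - 9.2037*q^2 - 12.8624*q + 1.4972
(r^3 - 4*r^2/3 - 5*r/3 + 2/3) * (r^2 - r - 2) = r^5 - 7*r^4/3 - 7*r^3/3 + 5*r^2 + 8*r/3 - 4/3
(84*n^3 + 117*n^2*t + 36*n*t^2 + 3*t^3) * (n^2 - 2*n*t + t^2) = 84*n^5 - 51*n^4*t - 114*n^3*t^2 + 48*n^2*t^3 + 30*n*t^4 + 3*t^5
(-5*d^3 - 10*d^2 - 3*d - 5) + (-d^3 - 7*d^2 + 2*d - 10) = -6*d^3 - 17*d^2 - d - 15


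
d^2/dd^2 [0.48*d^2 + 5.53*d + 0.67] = 0.960000000000000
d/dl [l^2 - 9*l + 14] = 2*l - 9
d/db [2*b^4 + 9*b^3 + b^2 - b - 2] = 8*b^3 + 27*b^2 + 2*b - 1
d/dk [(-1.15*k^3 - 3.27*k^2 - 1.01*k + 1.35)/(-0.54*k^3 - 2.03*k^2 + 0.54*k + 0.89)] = (0.5687*k^4 - 2.3328*k^3 - 4.6996*k^2 - 0.3396*k - 1.6279)/(0.2916*k^6 + 2.1924*k^5 + 3.5377*k^4 - 3.1536*k^3 - 3.3218*k^2 + 0.9612*k + 0.7921)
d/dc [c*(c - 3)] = 2*c - 3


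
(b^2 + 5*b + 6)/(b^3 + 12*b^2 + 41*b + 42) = 1/(b + 7)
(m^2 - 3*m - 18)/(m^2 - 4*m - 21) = (m - 6)/(m - 7)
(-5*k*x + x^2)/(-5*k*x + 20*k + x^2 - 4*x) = x/(x - 4)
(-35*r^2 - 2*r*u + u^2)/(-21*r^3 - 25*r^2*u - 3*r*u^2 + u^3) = (5*r + u)/(3*r^2 + 4*r*u + u^2)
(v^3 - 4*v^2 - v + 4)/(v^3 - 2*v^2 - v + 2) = (v - 4)/(v - 2)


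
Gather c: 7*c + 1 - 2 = 7*c - 1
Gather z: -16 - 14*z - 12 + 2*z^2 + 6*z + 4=2*z^2 - 8*z - 24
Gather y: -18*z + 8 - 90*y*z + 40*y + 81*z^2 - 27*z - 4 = y*(40 - 90*z) + 81*z^2 - 45*z + 4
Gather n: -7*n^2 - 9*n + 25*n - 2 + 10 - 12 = -7*n^2 + 16*n - 4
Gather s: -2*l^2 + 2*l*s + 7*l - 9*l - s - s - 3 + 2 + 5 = -2*l^2 - 2*l + s*(2*l - 2) + 4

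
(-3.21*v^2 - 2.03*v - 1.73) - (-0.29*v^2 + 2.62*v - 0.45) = -2.92*v^2 - 4.65*v - 1.28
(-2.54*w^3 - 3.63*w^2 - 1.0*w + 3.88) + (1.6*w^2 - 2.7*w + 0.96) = -2.54*w^3 - 2.03*w^2 - 3.7*w + 4.84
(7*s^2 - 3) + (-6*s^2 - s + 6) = s^2 - s + 3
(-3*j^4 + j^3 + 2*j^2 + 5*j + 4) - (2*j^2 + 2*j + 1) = -3*j^4 + j^3 + 3*j + 3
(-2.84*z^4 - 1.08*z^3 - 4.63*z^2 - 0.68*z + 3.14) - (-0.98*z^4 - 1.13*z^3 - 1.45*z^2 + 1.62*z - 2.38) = -1.86*z^4 + 0.0499999999999998*z^3 - 3.18*z^2 - 2.3*z + 5.52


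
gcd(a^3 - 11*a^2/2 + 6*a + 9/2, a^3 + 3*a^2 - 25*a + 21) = a - 3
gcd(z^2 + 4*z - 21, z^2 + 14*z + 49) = z + 7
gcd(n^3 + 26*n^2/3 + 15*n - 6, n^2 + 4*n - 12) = n + 6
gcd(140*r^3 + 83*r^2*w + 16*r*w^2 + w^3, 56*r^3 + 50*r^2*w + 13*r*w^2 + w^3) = 28*r^2 + 11*r*w + w^2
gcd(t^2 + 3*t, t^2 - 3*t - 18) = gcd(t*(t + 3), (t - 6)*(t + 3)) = t + 3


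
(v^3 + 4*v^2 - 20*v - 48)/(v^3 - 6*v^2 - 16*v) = (v^2 + 2*v - 24)/(v*(v - 8))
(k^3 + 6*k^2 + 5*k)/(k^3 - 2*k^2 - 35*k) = (k + 1)/(k - 7)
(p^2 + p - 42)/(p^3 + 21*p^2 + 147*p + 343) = (p - 6)/(p^2 + 14*p + 49)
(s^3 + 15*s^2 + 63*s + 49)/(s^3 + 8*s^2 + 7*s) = (s + 7)/s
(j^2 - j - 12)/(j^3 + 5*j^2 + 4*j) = (j^2 - j - 12)/(j*(j^2 + 5*j + 4))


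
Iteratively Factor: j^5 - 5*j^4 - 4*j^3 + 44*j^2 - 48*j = (j + 3)*(j^4 - 8*j^3 + 20*j^2 - 16*j) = (j - 2)*(j + 3)*(j^3 - 6*j^2 + 8*j) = j*(j - 2)*(j + 3)*(j^2 - 6*j + 8) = j*(j - 2)^2*(j + 3)*(j - 4)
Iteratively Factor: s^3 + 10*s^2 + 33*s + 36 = (s + 4)*(s^2 + 6*s + 9) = (s + 3)*(s + 4)*(s + 3)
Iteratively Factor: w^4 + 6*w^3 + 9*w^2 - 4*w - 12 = (w + 2)*(w^3 + 4*w^2 + w - 6) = (w + 2)*(w + 3)*(w^2 + w - 2) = (w + 2)^2*(w + 3)*(w - 1)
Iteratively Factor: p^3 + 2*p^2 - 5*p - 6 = (p + 3)*(p^2 - p - 2) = (p - 2)*(p + 3)*(p + 1)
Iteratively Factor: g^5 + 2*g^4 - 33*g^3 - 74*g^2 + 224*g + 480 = (g + 2)*(g^4 - 33*g^2 - 8*g + 240) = (g + 2)*(g + 4)*(g^3 - 4*g^2 - 17*g + 60) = (g - 3)*(g + 2)*(g + 4)*(g^2 - g - 20) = (g - 5)*(g - 3)*(g + 2)*(g + 4)*(g + 4)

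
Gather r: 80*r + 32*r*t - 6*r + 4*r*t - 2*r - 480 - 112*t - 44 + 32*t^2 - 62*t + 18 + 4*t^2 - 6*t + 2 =r*(36*t + 72) + 36*t^2 - 180*t - 504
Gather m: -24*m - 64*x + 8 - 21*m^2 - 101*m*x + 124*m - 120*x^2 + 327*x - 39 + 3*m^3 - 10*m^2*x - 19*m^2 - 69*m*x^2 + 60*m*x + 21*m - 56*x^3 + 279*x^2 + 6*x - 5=3*m^3 + m^2*(-10*x - 40) + m*(-69*x^2 - 41*x + 121) - 56*x^3 + 159*x^2 + 269*x - 36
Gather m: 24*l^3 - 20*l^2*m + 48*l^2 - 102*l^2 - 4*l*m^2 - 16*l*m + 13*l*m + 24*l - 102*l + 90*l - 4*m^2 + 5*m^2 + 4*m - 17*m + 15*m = 24*l^3 - 54*l^2 + 12*l + m^2*(1 - 4*l) + m*(-20*l^2 - 3*l + 2)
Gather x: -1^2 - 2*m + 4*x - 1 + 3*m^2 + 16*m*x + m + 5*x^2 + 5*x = 3*m^2 - m + 5*x^2 + x*(16*m + 9) - 2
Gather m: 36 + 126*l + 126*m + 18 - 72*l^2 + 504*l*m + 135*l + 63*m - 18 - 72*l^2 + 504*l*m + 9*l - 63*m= -144*l^2 + 270*l + m*(1008*l + 126) + 36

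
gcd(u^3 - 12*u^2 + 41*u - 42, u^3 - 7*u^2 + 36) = u - 3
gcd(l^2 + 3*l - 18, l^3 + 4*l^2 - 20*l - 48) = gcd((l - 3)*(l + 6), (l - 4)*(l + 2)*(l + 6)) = l + 6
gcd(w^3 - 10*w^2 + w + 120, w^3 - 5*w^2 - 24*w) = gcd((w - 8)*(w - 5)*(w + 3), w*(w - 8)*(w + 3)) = w^2 - 5*w - 24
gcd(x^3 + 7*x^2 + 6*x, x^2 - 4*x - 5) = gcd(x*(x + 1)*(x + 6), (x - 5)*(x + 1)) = x + 1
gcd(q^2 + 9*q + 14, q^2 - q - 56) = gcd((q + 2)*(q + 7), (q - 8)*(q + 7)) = q + 7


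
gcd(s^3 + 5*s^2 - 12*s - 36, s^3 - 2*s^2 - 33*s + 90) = s^2 + 3*s - 18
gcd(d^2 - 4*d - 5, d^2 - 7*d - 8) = d + 1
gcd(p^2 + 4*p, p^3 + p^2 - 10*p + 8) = p + 4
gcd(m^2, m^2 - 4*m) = m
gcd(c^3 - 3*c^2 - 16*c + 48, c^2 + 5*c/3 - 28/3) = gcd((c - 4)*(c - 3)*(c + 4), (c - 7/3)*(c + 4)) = c + 4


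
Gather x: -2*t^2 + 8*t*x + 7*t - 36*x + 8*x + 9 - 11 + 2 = -2*t^2 + 7*t + x*(8*t - 28)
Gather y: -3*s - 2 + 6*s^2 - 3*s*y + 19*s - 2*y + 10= 6*s^2 + 16*s + y*(-3*s - 2) + 8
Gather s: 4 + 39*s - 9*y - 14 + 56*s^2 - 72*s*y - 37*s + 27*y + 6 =56*s^2 + s*(2 - 72*y) + 18*y - 4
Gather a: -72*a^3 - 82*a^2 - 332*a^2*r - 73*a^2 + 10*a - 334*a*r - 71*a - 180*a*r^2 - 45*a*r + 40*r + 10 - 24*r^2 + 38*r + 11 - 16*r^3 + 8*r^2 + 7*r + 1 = -72*a^3 + a^2*(-332*r - 155) + a*(-180*r^2 - 379*r - 61) - 16*r^3 - 16*r^2 + 85*r + 22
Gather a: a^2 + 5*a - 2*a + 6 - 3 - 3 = a^2 + 3*a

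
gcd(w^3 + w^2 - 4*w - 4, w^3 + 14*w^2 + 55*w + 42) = w + 1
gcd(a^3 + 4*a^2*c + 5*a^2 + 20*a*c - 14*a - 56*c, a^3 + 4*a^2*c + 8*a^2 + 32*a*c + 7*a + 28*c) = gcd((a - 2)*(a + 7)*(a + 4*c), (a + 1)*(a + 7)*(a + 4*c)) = a^2 + 4*a*c + 7*a + 28*c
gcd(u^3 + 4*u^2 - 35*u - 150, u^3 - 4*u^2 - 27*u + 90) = u^2 - u - 30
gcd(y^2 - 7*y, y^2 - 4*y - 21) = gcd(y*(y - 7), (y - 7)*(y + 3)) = y - 7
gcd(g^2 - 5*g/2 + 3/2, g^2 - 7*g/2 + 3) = g - 3/2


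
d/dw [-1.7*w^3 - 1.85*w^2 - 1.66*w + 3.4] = -5.1*w^2 - 3.7*w - 1.66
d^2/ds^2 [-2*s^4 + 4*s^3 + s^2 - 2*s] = -24*s^2 + 24*s + 2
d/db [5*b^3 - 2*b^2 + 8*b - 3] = 15*b^2 - 4*b + 8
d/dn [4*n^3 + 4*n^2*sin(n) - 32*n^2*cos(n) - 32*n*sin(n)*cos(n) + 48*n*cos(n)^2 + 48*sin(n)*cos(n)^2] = 32*n^2*sin(n) + 4*n^2*cos(n) + 12*n^2 + 8*n*sin(n) - 48*n*sin(2*n) - 64*n*cos(n) - 32*n*cos(2*n) - 16*sin(2*n) + 12*cos(n) + 24*cos(2*n) + 36*cos(3*n) + 24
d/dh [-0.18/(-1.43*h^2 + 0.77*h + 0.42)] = (0.1386 - 0.5148*h)/(-1.43*h^2 + 0.77*h + 0.42)^2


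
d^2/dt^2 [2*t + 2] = 0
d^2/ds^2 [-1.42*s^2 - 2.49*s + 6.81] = -2.84000000000000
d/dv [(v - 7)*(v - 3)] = 2*v - 10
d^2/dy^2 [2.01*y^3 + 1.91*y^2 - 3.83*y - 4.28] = 12.06*y + 3.82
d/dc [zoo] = 0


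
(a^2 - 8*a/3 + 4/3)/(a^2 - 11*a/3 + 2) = (a - 2)/(a - 3)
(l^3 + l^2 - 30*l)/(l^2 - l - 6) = l*(-l^2 - l + 30)/(-l^2 + l + 6)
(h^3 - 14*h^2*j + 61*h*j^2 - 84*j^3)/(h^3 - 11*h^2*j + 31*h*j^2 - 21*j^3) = (h - 4*j)/(h - j)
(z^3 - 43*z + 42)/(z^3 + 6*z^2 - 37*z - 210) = (z - 1)/(z + 5)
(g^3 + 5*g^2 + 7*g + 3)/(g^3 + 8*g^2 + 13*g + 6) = (g + 3)/(g + 6)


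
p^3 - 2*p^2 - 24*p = p*(p - 6)*(p + 4)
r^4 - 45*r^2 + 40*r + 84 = (r - 6)*(r - 2)*(r + 1)*(r + 7)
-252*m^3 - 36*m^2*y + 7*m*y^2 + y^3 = (-6*m + y)*(6*m + y)*(7*m + y)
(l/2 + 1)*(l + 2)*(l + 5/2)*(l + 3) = l^4/2 + 19*l^3/4 + 67*l^2/4 + 26*l + 15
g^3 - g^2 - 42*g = g*(g - 7)*(g + 6)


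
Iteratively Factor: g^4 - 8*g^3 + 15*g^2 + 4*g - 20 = (g - 2)*(g^3 - 6*g^2 + 3*g + 10) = (g - 2)*(g + 1)*(g^2 - 7*g + 10) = (g - 5)*(g - 2)*(g + 1)*(g - 2)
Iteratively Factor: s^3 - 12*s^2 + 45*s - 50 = (s - 2)*(s^2 - 10*s + 25) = (s - 5)*(s - 2)*(s - 5)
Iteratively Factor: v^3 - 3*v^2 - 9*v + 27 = (v + 3)*(v^2 - 6*v + 9) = (v - 3)*(v + 3)*(v - 3)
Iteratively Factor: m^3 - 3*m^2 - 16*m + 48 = (m + 4)*(m^2 - 7*m + 12) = (m - 4)*(m + 4)*(m - 3)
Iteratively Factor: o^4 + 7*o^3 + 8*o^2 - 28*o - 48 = (o - 2)*(o^3 + 9*o^2 + 26*o + 24) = (o - 2)*(o + 3)*(o^2 + 6*o + 8) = (o - 2)*(o + 3)*(o + 4)*(o + 2)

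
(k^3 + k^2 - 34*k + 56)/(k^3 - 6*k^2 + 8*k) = (k + 7)/k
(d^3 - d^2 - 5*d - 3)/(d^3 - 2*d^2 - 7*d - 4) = (d - 3)/(d - 4)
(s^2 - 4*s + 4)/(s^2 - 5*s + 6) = (s - 2)/(s - 3)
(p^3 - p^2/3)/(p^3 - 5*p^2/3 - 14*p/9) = 3*p*(1 - 3*p)/(-9*p^2 + 15*p + 14)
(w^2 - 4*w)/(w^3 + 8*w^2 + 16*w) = (w - 4)/(w^2 + 8*w + 16)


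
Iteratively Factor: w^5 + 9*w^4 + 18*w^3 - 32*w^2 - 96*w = (w + 4)*(w^4 + 5*w^3 - 2*w^2 - 24*w) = (w + 4)^2*(w^3 + w^2 - 6*w) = (w - 2)*(w + 4)^2*(w^2 + 3*w) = (w - 2)*(w + 3)*(w + 4)^2*(w)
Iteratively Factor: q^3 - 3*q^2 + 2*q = (q - 2)*(q^2 - q) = (q - 2)*(q - 1)*(q)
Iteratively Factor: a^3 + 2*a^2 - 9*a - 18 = (a - 3)*(a^2 + 5*a + 6) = (a - 3)*(a + 2)*(a + 3)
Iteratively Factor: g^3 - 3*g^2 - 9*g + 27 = (g - 3)*(g^2 - 9) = (g - 3)^2*(g + 3)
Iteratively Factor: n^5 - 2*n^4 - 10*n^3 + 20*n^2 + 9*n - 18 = (n - 3)*(n^4 + n^3 - 7*n^2 - n + 6) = (n - 3)*(n + 3)*(n^3 - 2*n^2 - n + 2) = (n - 3)*(n - 2)*(n + 3)*(n^2 - 1) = (n - 3)*(n - 2)*(n + 1)*(n + 3)*(n - 1)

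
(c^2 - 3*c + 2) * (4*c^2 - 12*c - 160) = 4*c^4 - 24*c^3 - 116*c^2 + 456*c - 320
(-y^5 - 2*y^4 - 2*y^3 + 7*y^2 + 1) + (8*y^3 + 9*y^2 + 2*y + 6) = -y^5 - 2*y^4 + 6*y^3 + 16*y^2 + 2*y + 7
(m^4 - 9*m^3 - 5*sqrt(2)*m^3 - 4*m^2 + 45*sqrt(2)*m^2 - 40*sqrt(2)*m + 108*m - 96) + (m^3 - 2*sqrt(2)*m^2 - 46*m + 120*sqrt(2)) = m^4 - 8*m^3 - 5*sqrt(2)*m^3 - 4*m^2 + 43*sqrt(2)*m^2 - 40*sqrt(2)*m + 62*m - 96 + 120*sqrt(2)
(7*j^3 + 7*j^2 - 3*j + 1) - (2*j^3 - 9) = 5*j^3 + 7*j^2 - 3*j + 10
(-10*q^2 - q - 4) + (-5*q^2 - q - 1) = -15*q^2 - 2*q - 5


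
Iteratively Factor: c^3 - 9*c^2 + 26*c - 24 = (c - 4)*(c^2 - 5*c + 6) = (c - 4)*(c - 2)*(c - 3)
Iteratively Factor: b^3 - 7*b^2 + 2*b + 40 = (b - 4)*(b^2 - 3*b - 10) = (b - 4)*(b + 2)*(b - 5)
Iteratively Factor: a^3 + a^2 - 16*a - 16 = (a + 4)*(a^2 - 3*a - 4) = (a + 1)*(a + 4)*(a - 4)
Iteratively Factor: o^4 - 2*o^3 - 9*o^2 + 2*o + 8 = (o + 1)*(o^3 - 3*o^2 - 6*o + 8) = (o - 4)*(o + 1)*(o^2 + o - 2) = (o - 4)*(o + 1)*(o + 2)*(o - 1)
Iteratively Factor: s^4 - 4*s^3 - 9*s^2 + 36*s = (s + 3)*(s^3 - 7*s^2 + 12*s) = (s - 3)*(s + 3)*(s^2 - 4*s) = s*(s - 3)*(s + 3)*(s - 4)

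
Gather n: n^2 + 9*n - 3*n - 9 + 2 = n^2 + 6*n - 7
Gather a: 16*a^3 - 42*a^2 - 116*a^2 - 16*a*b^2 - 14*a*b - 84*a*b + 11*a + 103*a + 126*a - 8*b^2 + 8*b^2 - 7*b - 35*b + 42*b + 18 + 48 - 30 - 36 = 16*a^3 - 158*a^2 + a*(-16*b^2 - 98*b + 240)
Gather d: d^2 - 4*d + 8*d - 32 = d^2 + 4*d - 32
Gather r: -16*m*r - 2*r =r*(-16*m - 2)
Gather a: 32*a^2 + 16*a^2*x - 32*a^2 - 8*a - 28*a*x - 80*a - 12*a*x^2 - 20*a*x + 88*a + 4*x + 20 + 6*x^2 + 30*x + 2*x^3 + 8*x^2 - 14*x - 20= 16*a^2*x + a*(-12*x^2 - 48*x) + 2*x^3 + 14*x^2 + 20*x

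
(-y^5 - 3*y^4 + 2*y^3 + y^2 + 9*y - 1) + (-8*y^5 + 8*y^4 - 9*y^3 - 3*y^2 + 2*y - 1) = -9*y^5 + 5*y^4 - 7*y^3 - 2*y^2 + 11*y - 2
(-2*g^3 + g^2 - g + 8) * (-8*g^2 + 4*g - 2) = 16*g^5 - 16*g^4 + 16*g^3 - 70*g^2 + 34*g - 16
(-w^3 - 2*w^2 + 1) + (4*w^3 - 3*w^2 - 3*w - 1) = 3*w^3 - 5*w^2 - 3*w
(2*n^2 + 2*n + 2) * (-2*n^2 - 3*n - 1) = -4*n^4 - 10*n^3 - 12*n^2 - 8*n - 2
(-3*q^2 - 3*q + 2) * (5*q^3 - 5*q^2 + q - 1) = -15*q^5 + 22*q^3 - 10*q^2 + 5*q - 2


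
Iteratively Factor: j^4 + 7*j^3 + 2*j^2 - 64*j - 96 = (j - 3)*(j^3 + 10*j^2 + 32*j + 32) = (j - 3)*(j + 2)*(j^2 + 8*j + 16) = (j - 3)*(j + 2)*(j + 4)*(j + 4)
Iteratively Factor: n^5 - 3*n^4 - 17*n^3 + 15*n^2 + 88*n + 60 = (n + 1)*(n^4 - 4*n^3 - 13*n^2 + 28*n + 60) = (n - 3)*(n + 1)*(n^3 - n^2 - 16*n - 20) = (n - 3)*(n + 1)*(n + 2)*(n^2 - 3*n - 10) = (n - 3)*(n + 1)*(n + 2)^2*(n - 5)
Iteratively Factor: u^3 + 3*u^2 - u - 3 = (u - 1)*(u^2 + 4*u + 3) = (u - 1)*(u + 1)*(u + 3)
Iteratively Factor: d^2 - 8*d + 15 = (d - 5)*(d - 3)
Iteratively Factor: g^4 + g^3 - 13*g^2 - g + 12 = (g - 1)*(g^3 + 2*g^2 - 11*g - 12) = (g - 1)*(g + 1)*(g^2 + g - 12) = (g - 3)*(g - 1)*(g + 1)*(g + 4)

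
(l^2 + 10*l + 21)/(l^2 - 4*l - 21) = (l + 7)/(l - 7)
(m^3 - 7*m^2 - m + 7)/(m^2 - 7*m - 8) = (m^2 - 8*m + 7)/(m - 8)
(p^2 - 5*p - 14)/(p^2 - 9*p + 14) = (p + 2)/(p - 2)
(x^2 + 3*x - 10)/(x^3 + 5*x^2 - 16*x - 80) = (x - 2)/(x^2 - 16)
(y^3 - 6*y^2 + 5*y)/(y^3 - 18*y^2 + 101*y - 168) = y*(y^2 - 6*y + 5)/(y^3 - 18*y^2 + 101*y - 168)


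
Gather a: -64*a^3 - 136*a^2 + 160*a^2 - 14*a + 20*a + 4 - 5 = -64*a^3 + 24*a^2 + 6*a - 1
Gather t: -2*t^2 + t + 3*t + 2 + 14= -2*t^2 + 4*t + 16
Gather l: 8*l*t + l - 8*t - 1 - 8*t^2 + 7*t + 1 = l*(8*t + 1) - 8*t^2 - t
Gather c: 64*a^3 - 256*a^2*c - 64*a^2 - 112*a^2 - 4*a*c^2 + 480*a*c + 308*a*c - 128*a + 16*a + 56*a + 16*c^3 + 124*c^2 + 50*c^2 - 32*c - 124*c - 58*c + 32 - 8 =64*a^3 - 176*a^2 - 56*a + 16*c^3 + c^2*(174 - 4*a) + c*(-256*a^2 + 788*a - 214) + 24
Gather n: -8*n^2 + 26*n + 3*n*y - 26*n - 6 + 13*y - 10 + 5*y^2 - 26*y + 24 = -8*n^2 + 3*n*y + 5*y^2 - 13*y + 8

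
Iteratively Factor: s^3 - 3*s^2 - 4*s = (s - 4)*(s^2 + s) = (s - 4)*(s + 1)*(s)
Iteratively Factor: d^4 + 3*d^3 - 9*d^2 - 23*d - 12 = (d - 3)*(d^3 + 6*d^2 + 9*d + 4) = (d - 3)*(d + 1)*(d^2 + 5*d + 4) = (d - 3)*(d + 1)^2*(d + 4)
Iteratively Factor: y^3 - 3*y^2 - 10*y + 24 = (y - 2)*(y^2 - y - 12) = (y - 2)*(y + 3)*(y - 4)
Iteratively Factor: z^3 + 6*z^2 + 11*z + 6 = (z + 2)*(z^2 + 4*z + 3) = (z + 2)*(z + 3)*(z + 1)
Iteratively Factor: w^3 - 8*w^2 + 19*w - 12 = (w - 1)*(w^2 - 7*w + 12) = (w - 4)*(w - 1)*(w - 3)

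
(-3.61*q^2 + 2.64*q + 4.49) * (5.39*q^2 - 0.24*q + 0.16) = -19.4579*q^4 + 15.096*q^3 + 22.9899*q^2 - 0.6552*q + 0.7184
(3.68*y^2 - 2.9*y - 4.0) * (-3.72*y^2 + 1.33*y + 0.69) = -13.6896*y^4 + 15.6824*y^3 + 13.5622*y^2 - 7.321*y - 2.76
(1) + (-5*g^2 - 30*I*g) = -5*g^2 - 30*I*g + 1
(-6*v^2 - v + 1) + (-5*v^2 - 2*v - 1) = -11*v^2 - 3*v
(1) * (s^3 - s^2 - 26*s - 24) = s^3 - s^2 - 26*s - 24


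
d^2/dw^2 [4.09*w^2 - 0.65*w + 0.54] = 8.18000000000000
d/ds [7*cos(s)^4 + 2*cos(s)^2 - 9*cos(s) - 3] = (-28*cos(s)^3 - 4*cos(s) + 9)*sin(s)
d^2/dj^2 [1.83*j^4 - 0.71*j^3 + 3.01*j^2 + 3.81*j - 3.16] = 21.96*j^2 - 4.26*j + 6.02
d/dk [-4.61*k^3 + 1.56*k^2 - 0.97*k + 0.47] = -13.83*k^2 + 3.12*k - 0.97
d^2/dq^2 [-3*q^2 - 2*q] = -6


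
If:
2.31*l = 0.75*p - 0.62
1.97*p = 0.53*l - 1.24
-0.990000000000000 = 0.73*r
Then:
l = -0.52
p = -0.77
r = -1.36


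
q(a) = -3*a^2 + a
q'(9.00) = -53.00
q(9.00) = -234.00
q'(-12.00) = 73.00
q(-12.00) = -444.00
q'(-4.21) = 26.26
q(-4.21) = -57.38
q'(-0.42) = 3.52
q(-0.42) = -0.95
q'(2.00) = -11.00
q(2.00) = -10.00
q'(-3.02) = 19.12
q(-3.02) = -30.38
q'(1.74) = -9.44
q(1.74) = -7.34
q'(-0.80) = 5.80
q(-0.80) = -2.72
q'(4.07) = -23.42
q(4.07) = -45.62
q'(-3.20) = 20.20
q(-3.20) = -33.92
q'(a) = 1 - 6*a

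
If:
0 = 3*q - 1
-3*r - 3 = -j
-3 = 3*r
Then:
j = 0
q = 1/3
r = -1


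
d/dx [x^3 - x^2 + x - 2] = 3*x^2 - 2*x + 1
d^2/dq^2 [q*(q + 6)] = 2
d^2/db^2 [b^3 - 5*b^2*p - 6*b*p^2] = 6*b - 10*p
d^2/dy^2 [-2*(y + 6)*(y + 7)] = -4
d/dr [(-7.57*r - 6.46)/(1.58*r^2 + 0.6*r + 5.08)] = (11.9606*r^2 + 20.4136*r - 34.5796)/(2.4964*r^4 + 1.896*r^3 + 16.4128*r^2 + 6.096*r + 25.8064)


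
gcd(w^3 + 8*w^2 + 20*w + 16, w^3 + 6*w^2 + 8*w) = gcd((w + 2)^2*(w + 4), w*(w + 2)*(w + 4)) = w^2 + 6*w + 8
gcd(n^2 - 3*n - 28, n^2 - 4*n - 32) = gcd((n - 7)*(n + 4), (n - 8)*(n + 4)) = n + 4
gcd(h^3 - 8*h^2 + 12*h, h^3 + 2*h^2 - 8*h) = h^2 - 2*h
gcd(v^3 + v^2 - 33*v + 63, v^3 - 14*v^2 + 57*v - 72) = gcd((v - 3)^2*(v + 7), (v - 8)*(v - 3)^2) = v^2 - 6*v + 9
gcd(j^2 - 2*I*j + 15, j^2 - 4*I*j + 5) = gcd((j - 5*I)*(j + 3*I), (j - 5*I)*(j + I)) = j - 5*I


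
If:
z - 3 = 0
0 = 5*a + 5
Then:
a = -1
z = 3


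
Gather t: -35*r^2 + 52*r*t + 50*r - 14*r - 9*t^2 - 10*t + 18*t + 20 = -35*r^2 + 36*r - 9*t^2 + t*(52*r + 8) + 20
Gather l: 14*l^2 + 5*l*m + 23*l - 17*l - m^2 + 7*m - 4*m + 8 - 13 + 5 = 14*l^2 + l*(5*m + 6) - m^2 + 3*m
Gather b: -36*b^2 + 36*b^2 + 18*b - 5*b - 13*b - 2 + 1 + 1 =0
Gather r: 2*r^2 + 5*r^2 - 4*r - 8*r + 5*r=7*r^2 - 7*r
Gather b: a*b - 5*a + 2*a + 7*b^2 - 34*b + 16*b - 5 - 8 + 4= -3*a + 7*b^2 + b*(a - 18) - 9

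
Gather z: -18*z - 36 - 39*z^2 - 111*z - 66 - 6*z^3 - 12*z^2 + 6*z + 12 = -6*z^3 - 51*z^2 - 123*z - 90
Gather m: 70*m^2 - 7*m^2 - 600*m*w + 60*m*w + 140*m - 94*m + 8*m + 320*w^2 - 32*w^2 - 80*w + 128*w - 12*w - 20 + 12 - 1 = 63*m^2 + m*(54 - 540*w) + 288*w^2 + 36*w - 9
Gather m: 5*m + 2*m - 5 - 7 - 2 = 7*m - 14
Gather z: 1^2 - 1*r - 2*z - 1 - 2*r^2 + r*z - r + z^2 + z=-2*r^2 - 2*r + z^2 + z*(r - 1)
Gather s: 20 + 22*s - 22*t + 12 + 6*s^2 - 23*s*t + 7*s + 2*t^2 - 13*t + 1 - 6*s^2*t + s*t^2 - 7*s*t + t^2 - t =s^2*(6 - 6*t) + s*(t^2 - 30*t + 29) + 3*t^2 - 36*t + 33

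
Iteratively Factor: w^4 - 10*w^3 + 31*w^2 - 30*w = (w)*(w^3 - 10*w^2 + 31*w - 30) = w*(w - 5)*(w^2 - 5*w + 6) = w*(w - 5)*(w - 3)*(w - 2)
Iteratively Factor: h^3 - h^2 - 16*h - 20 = (h + 2)*(h^2 - 3*h - 10) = (h + 2)^2*(h - 5)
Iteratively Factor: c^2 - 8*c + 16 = (c - 4)*(c - 4)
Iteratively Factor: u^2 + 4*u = (u)*(u + 4)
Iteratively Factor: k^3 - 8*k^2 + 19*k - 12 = (k - 3)*(k^2 - 5*k + 4) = (k - 3)*(k - 1)*(k - 4)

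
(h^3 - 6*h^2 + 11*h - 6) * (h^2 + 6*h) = h^5 - 25*h^3 + 60*h^2 - 36*h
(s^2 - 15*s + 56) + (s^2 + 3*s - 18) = 2*s^2 - 12*s + 38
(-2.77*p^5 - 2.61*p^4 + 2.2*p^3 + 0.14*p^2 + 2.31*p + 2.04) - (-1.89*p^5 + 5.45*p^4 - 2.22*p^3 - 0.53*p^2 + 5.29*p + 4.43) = -0.88*p^5 - 8.06*p^4 + 4.42*p^3 + 0.67*p^2 - 2.98*p - 2.39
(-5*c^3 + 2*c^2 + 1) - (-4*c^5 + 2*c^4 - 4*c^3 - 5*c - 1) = 4*c^5 - 2*c^4 - c^3 + 2*c^2 + 5*c + 2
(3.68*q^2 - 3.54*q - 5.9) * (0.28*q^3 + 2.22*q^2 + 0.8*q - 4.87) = 1.0304*q^5 + 7.1784*q^4 - 6.5668*q^3 - 33.8516*q^2 + 12.5198*q + 28.733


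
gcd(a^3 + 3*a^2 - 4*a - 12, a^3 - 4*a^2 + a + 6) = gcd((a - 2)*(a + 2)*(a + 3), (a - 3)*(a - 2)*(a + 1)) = a - 2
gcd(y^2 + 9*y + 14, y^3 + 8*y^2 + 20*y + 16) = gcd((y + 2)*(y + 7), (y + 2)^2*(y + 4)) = y + 2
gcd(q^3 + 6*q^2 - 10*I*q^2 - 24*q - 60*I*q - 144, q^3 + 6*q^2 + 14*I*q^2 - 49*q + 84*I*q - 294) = q + 6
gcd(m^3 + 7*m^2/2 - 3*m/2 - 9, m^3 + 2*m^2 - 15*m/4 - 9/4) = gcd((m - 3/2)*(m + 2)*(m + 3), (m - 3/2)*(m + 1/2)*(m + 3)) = m^2 + 3*m/2 - 9/2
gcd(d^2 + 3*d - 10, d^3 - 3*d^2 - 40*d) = d + 5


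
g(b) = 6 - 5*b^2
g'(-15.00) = 150.00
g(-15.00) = -1119.00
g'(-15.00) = 150.00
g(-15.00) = -1119.00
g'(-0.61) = 6.10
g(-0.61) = 4.14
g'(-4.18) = 41.80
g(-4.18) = -81.36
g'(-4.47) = 44.70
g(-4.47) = -93.90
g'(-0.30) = 3.00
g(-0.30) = 5.55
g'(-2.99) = 29.90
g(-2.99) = -38.70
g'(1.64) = -16.40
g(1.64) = -7.45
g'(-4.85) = 48.50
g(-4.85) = -111.61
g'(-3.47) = 34.70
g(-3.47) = -54.20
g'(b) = -10*b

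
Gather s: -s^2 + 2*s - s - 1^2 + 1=-s^2 + s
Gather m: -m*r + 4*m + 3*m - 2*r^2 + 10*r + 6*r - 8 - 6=m*(7 - r) - 2*r^2 + 16*r - 14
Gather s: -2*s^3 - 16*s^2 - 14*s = -2*s^3 - 16*s^2 - 14*s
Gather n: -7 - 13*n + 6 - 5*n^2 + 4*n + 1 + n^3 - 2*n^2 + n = n^3 - 7*n^2 - 8*n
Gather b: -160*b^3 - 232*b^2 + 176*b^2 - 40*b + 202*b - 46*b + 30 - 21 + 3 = -160*b^3 - 56*b^2 + 116*b + 12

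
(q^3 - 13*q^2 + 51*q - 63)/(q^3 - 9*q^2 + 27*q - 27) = (q - 7)/(q - 3)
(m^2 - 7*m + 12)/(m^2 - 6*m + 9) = (m - 4)/(m - 3)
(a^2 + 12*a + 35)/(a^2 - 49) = (a + 5)/(a - 7)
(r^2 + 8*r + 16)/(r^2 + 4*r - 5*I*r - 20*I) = (r + 4)/(r - 5*I)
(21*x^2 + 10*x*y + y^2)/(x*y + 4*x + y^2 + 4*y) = (21*x^2 + 10*x*y + y^2)/(x*y + 4*x + y^2 + 4*y)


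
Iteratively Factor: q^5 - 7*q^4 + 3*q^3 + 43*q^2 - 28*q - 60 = (q - 5)*(q^4 - 2*q^3 - 7*q^2 + 8*q + 12) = (q - 5)*(q - 2)*(q^3 - 7*q - 6) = (q - 5)*(q - 2)*(q + 1)*(q^2 - q - 6) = (q - 5)*(q - 3)*(q - 2)*(q + 1)*(q + 2)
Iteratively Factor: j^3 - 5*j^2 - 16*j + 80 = (j + 4)*(j^2 - 9*j + 20) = (j - 4)*(j + 4)*(j - 5)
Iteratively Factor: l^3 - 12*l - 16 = (l + 2)*(l^2 - 2*l - 8) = (l - 4)*(l + 2)*(l + 2)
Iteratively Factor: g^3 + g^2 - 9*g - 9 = (g + 1)*(g^2 - 9) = (g + 1)*(g + 3)*(g - 3)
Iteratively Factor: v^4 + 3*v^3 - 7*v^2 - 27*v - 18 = (v - 3)*(v^3 + 6*v^2 + 11*v + 6) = (v - 3)*(v + 3)*(v^2 + 3*v + 2) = (v - 3)*(v + 1)*(v + 3)*(v + 2)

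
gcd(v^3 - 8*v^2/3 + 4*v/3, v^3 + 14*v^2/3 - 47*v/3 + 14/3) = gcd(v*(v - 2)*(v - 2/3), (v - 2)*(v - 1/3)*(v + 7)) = v - 2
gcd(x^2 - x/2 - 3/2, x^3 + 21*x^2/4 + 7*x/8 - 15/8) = 1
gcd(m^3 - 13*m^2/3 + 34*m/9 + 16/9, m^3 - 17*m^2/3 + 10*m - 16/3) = m^2 - 14*m/3 + 16/3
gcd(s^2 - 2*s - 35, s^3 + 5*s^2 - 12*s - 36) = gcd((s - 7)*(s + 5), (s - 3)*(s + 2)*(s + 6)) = 1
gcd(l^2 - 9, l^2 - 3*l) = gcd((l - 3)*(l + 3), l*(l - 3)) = l - 3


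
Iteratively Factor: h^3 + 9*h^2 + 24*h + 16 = (h + 4)*(h^2 + 5*h + 4) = (h + 1)*(h + 4)*(h + 4)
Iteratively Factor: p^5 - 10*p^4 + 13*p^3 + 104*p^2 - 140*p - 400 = (p - 5)*(p^4 - 5*p^3 - 12*p^2 + 44*p + 80) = (p - 5)^2*(p^3 - 12*p - 16) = (p - 5)^2*(p + 2)*(p^2 - 2*p - 8) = (p - 5)^2*(p + 2)^2*(p - 4)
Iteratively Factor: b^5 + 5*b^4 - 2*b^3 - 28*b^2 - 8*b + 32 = (b - 1)*(b^4 + 6*b^3 + 4*b^2 - 24*b - 32) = (b - 2)*(b - 1)*(b^3 + 8*b^2 + 20*b + 16) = (b - 2)*(b - 1)*(b + 2)*(b^2 + 6*b + 8) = (b - 2)*(b - 1)*(b + 2)^2*(b + 4)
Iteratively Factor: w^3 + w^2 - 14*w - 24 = (w - 4)*(w^2 + 5*w + 6) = (w - 4)*(w + 2)*(w + 3)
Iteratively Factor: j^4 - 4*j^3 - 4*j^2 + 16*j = (j - 2)*(j^3 - 2*j^2 - 8*j) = (j - 4)*(j - 2)*(j^2 + 2*j) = (j - 4)*(j - 2)*(j + 2)*(j)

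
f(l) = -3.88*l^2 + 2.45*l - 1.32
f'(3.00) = -20.83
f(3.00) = -28.89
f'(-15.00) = 118.85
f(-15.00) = -911.07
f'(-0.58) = 6.95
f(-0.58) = -4.05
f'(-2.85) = 24.57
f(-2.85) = -39.82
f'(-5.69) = 46.60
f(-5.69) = -140.88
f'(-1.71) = 15.72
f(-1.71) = -16.86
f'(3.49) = -24.63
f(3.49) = -40.03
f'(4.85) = -35.19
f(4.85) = -80.70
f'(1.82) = -11.67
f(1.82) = -9.71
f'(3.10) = -21.61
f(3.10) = -31.01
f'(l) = 2.45 - 7.76*l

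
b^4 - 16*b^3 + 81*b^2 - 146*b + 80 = (b - 8)*(b - 5)*(b - 2)*(b - 1)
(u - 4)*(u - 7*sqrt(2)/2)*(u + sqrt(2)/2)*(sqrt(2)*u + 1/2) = sqrt(2)*u^4 - 4*sqrt(2)*u^3 - 11*u^3/2 - 5*sqrt(2)*u^2 + 22*u^2 - 7*u/4 + 20*sqrt(2)*u + 7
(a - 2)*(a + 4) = a^2 + 2*a - 8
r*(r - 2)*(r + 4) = r^3 + 2*r^2 - 8*r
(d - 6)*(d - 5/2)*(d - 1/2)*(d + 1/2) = d^4 - 17*d^3/2 + 59*d^2/4 + 17*d/8 - 15/4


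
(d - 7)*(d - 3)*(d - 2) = d^3 - 12*d^2 + 41*d - 42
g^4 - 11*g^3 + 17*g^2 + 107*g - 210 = (g - 7)*(g - 5)*(g - 2)*(g + 3)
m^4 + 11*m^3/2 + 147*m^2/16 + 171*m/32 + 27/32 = (m + 1/4)*(m + 3/4)*(m + 3/2)*(m + 3)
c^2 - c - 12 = (c - 4)*(c + 3)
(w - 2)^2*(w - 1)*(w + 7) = w^4 + 2*w^3 - 27*w^2 + 52*w - 28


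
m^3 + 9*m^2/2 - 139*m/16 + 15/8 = (m - 5/4)*(m - 1/4)*(m + 6)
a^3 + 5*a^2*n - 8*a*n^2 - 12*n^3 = (a - 2*n)*(a + n)*(a + 6*n)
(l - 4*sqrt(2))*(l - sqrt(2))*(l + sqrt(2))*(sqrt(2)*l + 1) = sqrt(2)*l^4 - 7*l^3 - 6*sqrt(2)*l^2 + 14*l + 8*sqrt(2)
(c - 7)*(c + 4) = c^2 - 3*c - 28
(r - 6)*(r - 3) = r^2 - 9*r + 18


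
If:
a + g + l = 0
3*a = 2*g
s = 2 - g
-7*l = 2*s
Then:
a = 8/41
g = 12/41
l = -20/41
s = 70/41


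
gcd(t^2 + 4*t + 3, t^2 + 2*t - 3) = t + 3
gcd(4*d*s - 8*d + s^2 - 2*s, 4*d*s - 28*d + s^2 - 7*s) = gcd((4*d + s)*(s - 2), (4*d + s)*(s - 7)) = 4*d + s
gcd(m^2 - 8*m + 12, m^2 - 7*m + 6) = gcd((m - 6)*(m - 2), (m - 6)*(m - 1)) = m - 6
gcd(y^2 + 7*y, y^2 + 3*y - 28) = y + 7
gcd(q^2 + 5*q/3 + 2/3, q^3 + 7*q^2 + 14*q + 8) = q + 1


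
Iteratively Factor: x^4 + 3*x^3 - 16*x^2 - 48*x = (x + 3)*(x^3 - 16*x) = x*(x + 3)*(x^2 - 16) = x*(x - 4)*(x + 3)*(x + 4)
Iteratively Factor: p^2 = (p)*(p)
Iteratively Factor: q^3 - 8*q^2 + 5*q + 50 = (q - 5)*(q^2 - 3*q - 10) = (q - 5)^2*(q + 2)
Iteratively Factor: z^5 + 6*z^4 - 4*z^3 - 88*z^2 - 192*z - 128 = (z - 4)*(z^4 + 10*z^3 + 36*z^2 + 56*z + 32) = (z - 4)*(z + 4)*(z^3 + 6*z^2 + 12*z + 8) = (z - 4)*(z + 2)*(z + 4)*(z^2 + 4*z + 4) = (z - 4)*(z + 2)^2*(z + 4)*(z + 2)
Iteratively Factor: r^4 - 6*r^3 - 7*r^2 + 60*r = (r - 5)*(r^3 - r^2 - 12*r) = r*(r - 5)*(r^2 - r - 12) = r*(r - 5)*(r + 3)*(r - 4)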